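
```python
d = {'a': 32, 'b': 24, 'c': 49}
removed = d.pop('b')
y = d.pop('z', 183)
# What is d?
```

After line 1: d = {'a': 32, 'b': 24, 'c': 49}
After line 2 (pop 'b' returns 24): d = {'a': 32, 'c': 49}, removed = 24
After line 3 (pop 'z' missing, returns default 183): d = {'a': 32, 'c': 49}, y = 183

{'a': 32, 'c': 49}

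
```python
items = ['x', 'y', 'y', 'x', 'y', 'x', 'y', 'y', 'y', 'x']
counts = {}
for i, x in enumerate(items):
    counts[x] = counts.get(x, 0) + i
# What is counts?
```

Initial: counts = {}, items = ['x', 'y', 'y', 'x', 'y', 'x', 'y', 'y', 'y', 'x']
i=0, x='x': counts = {'x': 0}
i=1, x='y': counts = {'x': 0, 'y': 1}
i=2, x='y': counts = {'x': 0, 'y': 3}
i=3, x='x': counts = {'x': 3, 'y': 3}
i=4, x='y': counts = {'x': 3, 'y': 7}
i=5, x='x': counts = {'x': 8, 'y': 7}
i=6, x='y': counts = {'x': 8, 'y': 13}
i=7, x='y': counts = {'x': 8, 'y': 20}
i=8, x='y': counts = {'x': 8, 'y': 28}
i=9, x='x': counts = {'x': 17, 'y': 28}

{'x': 17, 'y': 28}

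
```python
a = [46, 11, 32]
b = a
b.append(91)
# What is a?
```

After line 1: a = [46, 11, 32]
After line 2 (b = a is an alias, same object): a = [46, 11, 32], b = [46, 11, 32]
After line 3 (b.append mutates the shared list): a = [46, 11, 32, 91], b = [46, 11, 32, 91]

[46, 11, 32, 91]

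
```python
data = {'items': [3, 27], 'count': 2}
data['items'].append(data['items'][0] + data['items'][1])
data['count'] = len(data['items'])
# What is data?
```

After line 1: data = {'items': [3, 27], 'count': 2}
After line 2 (append 3 + 27 = 30): data = {'items': [3, 27, 30], 'count': 2}
After line 3 (count = len(items) = 3): data = {'items': [3, 27, 30], 'count': 3}

{'items': [3, 27, 30], 'count': 3}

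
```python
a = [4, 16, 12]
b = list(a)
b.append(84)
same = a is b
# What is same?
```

After line 1: a = [4, 16, 12]
After line 2 (b = list(a) is a shallow copy, new object): a = [4, 16, 12], b = [4, 16, 12]
After line 3 (append only mutates b): a = [4, 16, 12], b = [4, 16, 12, 84]
After line 4 (same = a is b; different objects -> False): same = False

False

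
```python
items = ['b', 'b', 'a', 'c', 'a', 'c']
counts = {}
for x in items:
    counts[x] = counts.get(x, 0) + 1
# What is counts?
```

Initial: counts = {}, items = ['b', 'b', 'a', 'c', 'a', 'c']
See 'b': counts = {'b': 1}
See 'b': counts = {'b': 2}
See 'a': counts = {'b': 2, 'a': 1}
See 'c': counts = {'b': 2, 'a': 1, 'c': 1}
See 'a': counts = {'b': 2, 'a': 2, 'c': 1}
See 'c': counts = {'b': 2, 'a': 2, 'c': 2}

{'b': 2, 'a': 2, 'c': 2}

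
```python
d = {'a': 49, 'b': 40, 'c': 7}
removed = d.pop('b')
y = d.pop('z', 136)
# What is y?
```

After line 1: d = {'a': 49, 'b': 40, 'c': 7}
After line 2 (pop 'b' returns 40): d = {'a': 49, 'c': 7}, removed = 40
After line 3 (pop 'z' missing, returns default 136): d = {'a': 49, 'c': 7}, y = 136

136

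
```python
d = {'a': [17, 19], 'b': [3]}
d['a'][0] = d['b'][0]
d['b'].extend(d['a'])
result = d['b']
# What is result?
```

After line 1: d = {'a': [17, 19], 'b': [3]}
After line 2 (a[0] = b[0] = 3): d = {'a': [3, 19], 'b': [3]}
After line 3 (b.extend(a) appends [3, 19]): d = {'a': [3, 19], 'b': [3, 3, 19]}
After line 4: result = d['b'] = [3, 3, 19]

[3, 3, 19]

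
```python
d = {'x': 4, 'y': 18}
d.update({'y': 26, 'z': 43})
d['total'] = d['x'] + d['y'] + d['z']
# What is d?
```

After line 1: d = {'x': 4, 'y': 18}
After line 2 (y overwritten, z added): d = {'x': 4, 'y': 26, 'z': 43}
After line 3 (total = 4 + 26 + 43 = 73): d = {'x': 4, 'y': 26, 'z': 43, 'total': 73}

{'x': 4, 'y': 26, 'z': 43, 'total': 73}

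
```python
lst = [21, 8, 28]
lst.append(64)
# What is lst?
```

[21, 8, 28, 64]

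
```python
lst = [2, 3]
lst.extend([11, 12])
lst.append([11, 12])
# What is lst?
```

After line 1: lst = [2, 3]
After line 2 (extend unpacks [11, 12]): lst = [2, 3, 11, 12]
After line 3 (append adds [11, 12] as single element): lst = [2, 3, 11, 12, [11, 12]]

[2, 3, 11, 12, [11, 12]]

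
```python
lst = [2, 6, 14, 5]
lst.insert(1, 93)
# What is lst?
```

[2, 93, 6, 14, 5]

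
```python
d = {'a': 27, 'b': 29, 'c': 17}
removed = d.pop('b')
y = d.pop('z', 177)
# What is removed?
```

After line 1: d = {'a': 27, 'b': 29, 'c': 17}
After line 2 (pop 'b' returns 29): d = {'a': 27, 'c': 17}, removed = 29
After line 3 (pop 'z' missing, returns default 177): d = {'a': 27, 'c': 17}, y = 177

29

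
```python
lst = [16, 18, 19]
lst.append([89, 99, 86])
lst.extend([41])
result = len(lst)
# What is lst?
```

After line 1: lst = [16, 18, 19]
After line 2 (append adds [89, 99, 86] as single element): lst = [16, 18, 19, [89, 99, 86]]
After line 3 (extend unpacks [41], adds 41): lst = [16, 18, 19, [89, 99, 86], 41]
After line 4: result = len(lst) = 5

[16, 18, 19, [89, 99, 86], 41]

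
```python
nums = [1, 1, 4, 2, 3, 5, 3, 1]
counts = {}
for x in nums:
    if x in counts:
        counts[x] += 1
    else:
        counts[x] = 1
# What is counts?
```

Initial: counts = {}, nums = [1, 1, 4, 2, 3, 5, 3, 1]
See 1: counts = {1: 1}
See 1: counts = {1: 2}
See 4: counts = {1: 2, 4: 1}
See 2: counts = {1: 2, 4: 1, 2: 1}
See 3: counts = {1: 2, 4: 1, 2: 1, 3: 1}
See 5: counts = {1: 2, 4: 1, 2: 1, 3: 1, 5: 1}
See 3: counts = {1: 2, 4: 1, 2: 1, 3: 2, 5: 1}
See 1: counts = {1: 3, 4: 1, 2: 1, 3: 2, 5: 1}

{1: 3, 4: 1, 2: 1, 3: 2, 5: 1}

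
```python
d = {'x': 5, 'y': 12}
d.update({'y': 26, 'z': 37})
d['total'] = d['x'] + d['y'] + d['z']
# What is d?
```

After line 1: d = {'x': 5, 'y': 12}
After line 2 (y overwritten, z added): d = {'x': 5, 'y': 26, 'z': 37}
After line 3 (total = 5 + 26 + 37 = 68): d = {'x': 5, 'y': 26, 'z': 37, 'total': 68}

{'x': 5, 'y': 26, 'z': 37, 'total': 68}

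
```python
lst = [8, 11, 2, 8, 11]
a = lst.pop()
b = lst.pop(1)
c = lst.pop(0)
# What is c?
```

After line 1: lst = [8, 11, 2, 8, 11]
After line 2 (pop() -> a = 11): lst = [8, 11, 2, 8]
After line 3 (pop(1) -> b = 11): lst = [8, 2, 8]
After line 4 (pop(0) -> c = 8): lst = [2, 8]

8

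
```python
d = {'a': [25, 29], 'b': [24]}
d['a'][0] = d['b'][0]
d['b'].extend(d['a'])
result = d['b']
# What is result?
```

After line 1: d = {'a': [25, 29], 'b': [24]}
After line 2 (a[0] = b[0] = 24): d = {'a': [24, 29], 'b': [24]}
After line 3 (b.extend(a) appends [24, 29]): d = {'a': [24, 29], 'b': [24, 24, 29]}
After line 4: result = d['b'] = [24, 24, 29]

[24, 24, 29]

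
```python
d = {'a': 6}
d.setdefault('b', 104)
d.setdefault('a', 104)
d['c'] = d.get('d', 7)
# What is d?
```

After line 1: d = {'a': 6}
After line 2 (setdefault adds 'b'=104): d = {'a': 6, 'b': 104}
After line 3 (setdefault 'a' no-op, already exists): d = {'a': 6, 'b': 104}
After line 4 (get('d', 7) returns default since 'd' not in d): d = {'a': 6, 'b': 104, 'c': 7}

{'a': 6, 'b': 104, 'c': 7}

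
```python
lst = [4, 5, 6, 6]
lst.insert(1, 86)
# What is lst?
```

[4, 86, 5, 6, 6]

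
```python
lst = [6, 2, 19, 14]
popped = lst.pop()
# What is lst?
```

[6, 2, 19]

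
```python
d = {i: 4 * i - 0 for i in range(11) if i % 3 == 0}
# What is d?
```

{0: 0, 3: 12, 6: 24, 9: 36}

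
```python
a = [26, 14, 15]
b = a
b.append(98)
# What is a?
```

After line 1: a = [26, 14, 15]
After line 2 (b = a is an alias, same object): a = [26, 14, 15], b = [26, 14, 15]
After line 3 (b.append mutates the shared list): a = [26, 14, 15, 98], b = [26, 14, 15, 98]

[26, 14, 15, 98]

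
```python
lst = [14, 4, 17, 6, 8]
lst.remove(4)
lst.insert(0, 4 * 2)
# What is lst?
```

After line 1: lst = [14, 4, 17, 6, 8]
After line 2 (remove first 4): lst = [14, 17, 6, 8]
After line 3 (insert 8 at index 0): lst = [8, 14, 17, 6, 8]

[8, 14, 17, 6, 8]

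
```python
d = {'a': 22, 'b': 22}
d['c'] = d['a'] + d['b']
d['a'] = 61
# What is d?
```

After line 1: d = {'a': 22, 'b': 22}
After line 2 (d['c'] = 22 + 22): d = {'a': 22, 'b': 22, 'c': 44}
After line 3: d = {'a': 61, 'b': 22, 'c': 44}

{'a': 61, 'b': 22, 'c': 44}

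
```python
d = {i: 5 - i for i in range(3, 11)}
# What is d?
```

{3: 2, 4: 1, 5: 0, 6: -1, 7: -2, 8: -3, 9: -4, 10: -5}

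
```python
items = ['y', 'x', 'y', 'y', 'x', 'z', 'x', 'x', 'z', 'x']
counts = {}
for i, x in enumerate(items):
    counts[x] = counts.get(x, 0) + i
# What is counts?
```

Initial: counts = {}, items = ['y', 'x', 'y', 'y', 'x', 'z', 'x', 'x', 'z', 'x']
i=0, x='y': counts = {'y': 0}
i=1, x='x': counts = {'y': 0, 'x': 1}
i=2, x='y': counts = {'y': 2, 'x': 1}
i=3, x='y': counts = {'y': 5, 'x': 1}
i=4, x='x': counts = {'y': 5, 'x': 5}
i=5, x='z': counts = {'y': 5, 'x': 5, 'z': 5}
i=6, x='x': counts = {'y': 5, 'x': 11, 'z': 5}
i=7, x='x': counts = {'y': 5, 'x': 18, 'z': 5}
i=8, x='z': counts = {'y': 5, 'x': 18, 'z': 13}
i=9, x='x': counts = {'y': 5, 'x': 27, 'z': 13}

{'y': 5, 'x': 27, 'z': 13}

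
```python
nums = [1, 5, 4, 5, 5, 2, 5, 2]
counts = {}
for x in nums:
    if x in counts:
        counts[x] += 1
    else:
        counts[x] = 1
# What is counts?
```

Initial: counts = {}, nums = [1, 5, 4, 5, 5, 2, 5, 2]
See 1: counts = {1: 1}
See 5: counts = {1: 1, 5: 1}
See 4: counts = {1: 1, 5: 1, 4: 1}
See 5: counts = {1: 1, 5: 2, 4: 1}
See 5: counts = {1: 1, 5: 3, 4: 1}
See 2: counts = {1: 1, 5: 3, 4: 1, 2: 1}
See 5: counts = {1: 1, 5: 4, 4: 1, 2: 1}
See 2: counts = {1: 1, 5: 4, 4: 1, 2: 2}

{1: 1, 5: 4, 4: 1, 2: 2}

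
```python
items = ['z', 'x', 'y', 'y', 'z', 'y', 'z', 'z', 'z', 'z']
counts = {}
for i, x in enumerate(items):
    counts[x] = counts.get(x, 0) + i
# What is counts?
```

Initial: counts = {}, items = ['z', 'x', 'y', 'y', 'z', 'y', 'z', 'z', 'z', 'z']
i=0, x='z': counts = {'z': 0}
i=1, x='x': counts = {'z': 0, 'x': 1}
i=2, x='y': counts = {'z': 0, 'x': 1, 'y': 2}
i=3, x='y': counts = {'z': 0, 'x': 1, 'y': 5}
i=4, x='z': counts = {'z': 4, 'x': 1, 'y': 5}
i=5, x='y': counts = {'z': 4, 'x': 1, 'y': 10}
i=6, x='z': counts = {'z': 10, 'x': 1, 'y': 10}
i=7, x='z': counts = {'z': 17, 'x': 1, 'y': 10}
i=8, x='z': counts = {'z': 25, 'x': 1, 'y': 10}
i=9, x='z': counts = {'z': 34, 'x': 1, 'y': 10}

{'z': 34, 'x': 1, 'y': 10}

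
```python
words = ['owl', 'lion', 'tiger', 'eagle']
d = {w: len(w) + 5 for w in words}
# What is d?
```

{'owl': 8, 'lion': 9, 'tiger': 10, 'eagle': 10}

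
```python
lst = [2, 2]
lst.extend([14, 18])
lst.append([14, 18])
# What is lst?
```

After line 1: lst = [2, 2]
After line 2 (extend unpacks [14, 18]): lst = [2, 2, 14, 18]
After line 3 (append adds [14, 18] as single element): lst = [2, 2, 14, 18, [14, 18]]

[2, 2, 14, 18, [14, 18]]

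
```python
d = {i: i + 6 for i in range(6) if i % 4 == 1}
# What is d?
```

{1: 7, 5: 11}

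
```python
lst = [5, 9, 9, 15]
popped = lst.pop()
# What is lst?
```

[5, 9, 9]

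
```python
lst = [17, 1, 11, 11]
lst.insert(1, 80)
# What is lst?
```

[17, 80, 1, 11, 11]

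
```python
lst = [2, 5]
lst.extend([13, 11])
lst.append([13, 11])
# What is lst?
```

After line 1: lst = [2, 5]
After line 2 (extend unpacks [13, 11]): lst = [2, 5, 13, 11]
After line 3 (append adds [13, 11] as single element): lst = [2, 5, 13, 11, [13, 11]]

[2, 5, 13, 11, [13, 11]]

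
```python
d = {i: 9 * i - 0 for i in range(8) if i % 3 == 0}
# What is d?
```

{0: 0, 3: 27, 6: 54}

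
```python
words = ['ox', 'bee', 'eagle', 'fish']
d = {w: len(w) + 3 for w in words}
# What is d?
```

{'ox': 5, 'bee': 6, 'eagle': 8, 'fish': 7}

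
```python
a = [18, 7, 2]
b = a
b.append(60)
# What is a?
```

After line 1: a = [18, 7, 2]
After line 2 (b = a is an alias, same object): a = [18, 7, 2], b = [18, 7, 2]
After line 3 (b.append mutates the shared list): a = [18, 7, 2, 60], b = [18, 7, 2, 60]

[18, 7, 2, 60]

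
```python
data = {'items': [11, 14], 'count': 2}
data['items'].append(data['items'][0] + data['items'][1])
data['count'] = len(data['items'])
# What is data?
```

After line 1: data = {'items': [11, 14], 'count': 2}
After line 2 (append 11 + 14 = 25): data = {'items': [11, 14, 25], 'count': 2}
After line 3 (count = len(items) = 3): data = {'items': [11, 14, 25], 'count': 3}

{'items': [11, 14, 25], 'count': 3}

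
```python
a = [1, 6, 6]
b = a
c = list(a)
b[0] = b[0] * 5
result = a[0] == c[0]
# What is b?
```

After line 1: a = [1, 6, 6]
After line 2 (b = a, alias): a = [1, 6, 6], b = [1, 6, 6]
After line 3 (c = list(a) is a copy, new object): c = [1, 6, 6]
After line 4 (b[0] = 1 * 5 = 5; mutates shared a/b): a = b = [5, 6, 6], c = [1, 6, 6]
After line 5 (a[0] = 5, c[0] = 1; result = False)

[5, 6, 6]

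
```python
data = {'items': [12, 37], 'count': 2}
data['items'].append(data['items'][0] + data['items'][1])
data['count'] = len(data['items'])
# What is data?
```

After line 1: data = {'items': [12, 37], 'count': 2}
After line 2 (append 12 + 37 = 49): data = {'items': [12, 37, 49], 'count': 2}
After line 3 (count = len(items) = 3): data = {'items': [12, 37, 49], 'count': 3}

{'items': [12, 37, 49], 'count': 3}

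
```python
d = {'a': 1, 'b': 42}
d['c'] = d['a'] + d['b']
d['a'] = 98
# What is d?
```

After line 1: d = {'a': 1, 'b': 42}
After line 2 (d['c'] = 1 + 42): d = {'a': 1, 'b': 42, 'c': 43}
After line 3: d = {'a': 98, 'b': 42, 'c': 43}

{'a': 98, 'b': 42, 'c': 43}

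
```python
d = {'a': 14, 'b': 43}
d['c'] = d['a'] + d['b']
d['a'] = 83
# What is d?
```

After line 1: d = {'a': 14, 'b': 43}
After line 2 (d['c'] = 14 + 43): d = {'a': 14, 'b': 43, 'c': 57}
After line 3: d = {'a': 83, 'b': 43, 'c': 57}

{'a': 83, 'b': 43, 'c': 57}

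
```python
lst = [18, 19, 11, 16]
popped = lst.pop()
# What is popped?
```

16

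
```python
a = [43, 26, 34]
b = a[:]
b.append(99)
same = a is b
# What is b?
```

After line 1: a = [43, 26, 34]
After line 2 (b = a[:] is a shallow copy, new object): a = [43, 26, 34], b = [43, 26, 34]
After line 3 (append only mutates b): a = [43, 26, 34], b = [43, 26, 34, 99]
After line 4 (same = a is b; different objects -> False): same = False

[43, 26, 34, 99]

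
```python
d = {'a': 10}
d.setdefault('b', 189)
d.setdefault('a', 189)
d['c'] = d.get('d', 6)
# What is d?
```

After line 1: d = {'a': 10}
After line 2 (setdefault adds 'b'=189): d = {'a': 10, 'b': 189}
After line 3 (setdefault 'a' no-op, already exists): d = {'a': 10, 'b': 189}
After line 4 (get('d', 6) returns default since 'd' not in d): d = {'a': 10, 'b': 189, 'c': 6}

{'a': 10, 'b': 189, 'c': 6}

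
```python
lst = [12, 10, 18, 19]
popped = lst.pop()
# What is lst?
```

[12, 10, 18]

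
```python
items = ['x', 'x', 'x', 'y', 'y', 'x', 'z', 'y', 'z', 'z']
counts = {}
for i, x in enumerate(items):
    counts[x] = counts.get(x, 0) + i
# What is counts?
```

Initial: counts = {}, items = ['x', 'x', 'x', 'y', 'y', 'x', 'z', 'y', 'z', 'z']
i=0, x='x': counts = {'x': 0}
i=1, x='x': counts = {'x': 1}
i=2, x='x': counts = {'x': 3}
i=3, x='y': counts = {'x': 3, 'y': 3}
i=4, x='y': counts = {'x': 3, 'y': 7}
i=5, x='x': counts = {'x': 8, 'y': 7}
i=6, x='z': counts = {'x': 8, 'y': 7, 'z': 6}
i=7, x='y': counts = {'x': 8, 'y': 14, 'z': 6}
i=8, x='z': counts = {'x': 8, 'y': 14, 'z': 14}
i=9, x='z': counts = {'x': 8, 'y': 14, 'z': 23}

{'x': 8, 'y': 14, 'z': 23}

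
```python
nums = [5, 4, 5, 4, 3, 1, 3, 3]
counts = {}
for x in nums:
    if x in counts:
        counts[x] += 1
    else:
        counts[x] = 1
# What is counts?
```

Initial: counts = {}, nums = [5, 4, 5, 4, 3, 1, 3, 3]
See 5: counts = {5: 1}
See 4: counts = {5: 1, 4: 1}
See 5: counts = {5: 2, 4: 1}
See 4: counts = {5: 2, 4: 2}
See 3: counts = {5: 2, 4: 2, 3: 1}
See 1: counts = {5: 2, 4: 2, 3: 1, 1: 1}
See 3: counts = {5: 2, 4: 2, 3: 2, 1: 1}
See 3: counts = {5: 2, 4: 2, 3: 3, 1: 1}

{5: 2, 4: 2, 3: 3, 1: 1}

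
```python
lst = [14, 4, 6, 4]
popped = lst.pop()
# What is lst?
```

[14, 4, 6]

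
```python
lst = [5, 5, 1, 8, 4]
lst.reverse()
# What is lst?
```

[4, 8, 1, 5, 5]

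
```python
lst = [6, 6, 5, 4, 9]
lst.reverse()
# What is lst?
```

[9, 4, 5, 6, 6]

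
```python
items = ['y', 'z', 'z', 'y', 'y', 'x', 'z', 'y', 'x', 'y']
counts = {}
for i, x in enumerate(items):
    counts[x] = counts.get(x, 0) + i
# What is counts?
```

Initial: counts = {}, items = ['y', 'z', 'z', 'y', 'y', 'x', 'z', 'y', 'x', 'y']
i=0, x='y': counts = {'y': 0}
i=1, x='z': counts = {'y': 0, 'z': 1}
i=2, x='z': counts = {'y': 0, 'z': 3}
i=3, x='y': counts = {'y': 3, 'z': 3}
i=4, x='y': counts = {'y': 7, 'z': 3}
i=5, x='x': counts = {'y': 7, 'z': 3, 'x': 5}
i=6, x='z': counts = {'y': 7, 'z': 9, 'x': 5}
i=7, x='y': counts = {'y': 14, 'z': 9, 'x': 5}
i=8, x='x': counts = {'y': 14, 'z': 9, 'x': 13}
i=9, x='y': counts = {'y': 23, 'z': 9, 'x': 13}

{'y': 23, 'z': 9, 'x': 13}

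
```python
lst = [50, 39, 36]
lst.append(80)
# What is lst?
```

[50, 39, 36, 80]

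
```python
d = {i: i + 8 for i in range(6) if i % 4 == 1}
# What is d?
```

{1: 9, 5: 13}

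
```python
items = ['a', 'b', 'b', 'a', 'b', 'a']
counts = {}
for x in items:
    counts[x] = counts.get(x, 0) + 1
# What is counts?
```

Initial: counts = {}, items = ['a', 'b', 'b', 'a', 'b', 'a']
See 'a': counts = {'a': 1}
See 'b': counts = {'a': 1, 'b': 1}
See 'b': counts = {'a': 1, 'b': 2}
See 'a': counts = {'a': 2, 'b': 2}
See 'b': counts = {'a': 2, 'b': 3}
See 'a': counts = {'a': 3, 'b': 3}

{'a': 3, 'b': 3}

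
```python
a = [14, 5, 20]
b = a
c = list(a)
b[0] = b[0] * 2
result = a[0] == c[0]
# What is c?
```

After line 1: a = [14, 5, 20]
After line 2 (b = a, alias): a = [14, 5, 20], b = [14, 5, 20]
After line 3 (c = list(a) is a copy, new object): c = [14, 5, 20]
After line 4 (b[0] = 14 * 2 = 28; mutates shared a/b): a = b = [28, 5, 20], c = [14, 5, 20]
After line 5 (a[0] = 28, c[0] = 14; result = False)

[14, 5, 20]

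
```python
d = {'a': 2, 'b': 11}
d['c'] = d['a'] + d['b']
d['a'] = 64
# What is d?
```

After line 1: d = {'a': 2, 'b': 11}
After line 2 (d['c'] = 2 + 11): d = {'a': 2, 'b': 11, 'c': 13}
After line 3: d = {'a': 64, 'b': 11, 'c': 13}

{'a': 64, 'b': 11, 'c': 13}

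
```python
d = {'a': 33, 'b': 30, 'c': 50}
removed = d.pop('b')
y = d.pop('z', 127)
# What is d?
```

After line 1: d = {'a': 33, 'b': 30, 'c': 50}
After line 2 (pop 'b' returns 30): d = {'a': 33, 'c': 50}, removed = 30
After line 3 (pop 'z' missing, returns default 127): d = {'a': 33, 'c': 50}, y = 127

{'a': 33, 'c': 50}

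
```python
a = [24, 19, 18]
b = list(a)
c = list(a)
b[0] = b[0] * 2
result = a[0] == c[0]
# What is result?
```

After line 1: a = [24, 19, 18]
After line 2 (b = list(a), copy): a = [24, 19, 18], b = [24, 19, 18]
After line 3 (c = list(a) is a copy, new object): c = [24, 19, 18]
After line 4 (b[0] = 24 * 2 = 48; only b mutates (copy)): a = [24, 19, 18], b = [48, 19, 18], c = [24, 19, 18]
After line 5 (a[0] = 24, c[0] = 24; result = True)

True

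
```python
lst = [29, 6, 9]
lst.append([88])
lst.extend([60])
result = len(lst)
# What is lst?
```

After line 1: lst = [29, 6, 9]
After line 2 (append adds [88] as single element): lst = [29, 6, 9, [88]]
After line 3 (extend unpacks [60], adds 60): lst = [29, 6, 9, [88], 60]
After line 4: result = len(lst) = 5

[29, 6, 9, [88], 60]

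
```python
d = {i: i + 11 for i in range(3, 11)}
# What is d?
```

{3: 14, 4: 15, 5: 16, 6: 17, 7: 18, 8: 19, 9: 20, 10: 21}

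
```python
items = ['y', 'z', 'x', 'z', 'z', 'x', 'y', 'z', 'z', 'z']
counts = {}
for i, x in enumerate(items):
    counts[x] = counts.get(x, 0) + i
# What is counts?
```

Initial: counts = {}, items = ['y', 'z', 'x', 'z', 'z', 'x', 'y', 'z', 'z', 'z']
i=0, x='y': counts = {'y': 0}
i=1, x='z': counts = {'y': 0, 'z': 1}
i=2, x='x': counts = {'y': 0, 'z': 1, 'x': 2}
i=3, x='z': counts = {'y': 0, 'z': 4, 'x': 2}
i=4, x='z': counts = {'y': 0, 'z': 8, 'x': 2}
i=5, x='x': counts = {'y': 0, 'z': 8, 'x': 7}
i=6, x='y': counts = {'y': 6, 'z': 8, 'x': 7}
i=7, x='z': counts = {'y': 6, 'z': 15, 'x': 7}
i=8, x='z': counts = {'y': 6, 'z': 23, 'x': 7}
i=9, x='z': counts = {'y': 6, 'z': 32, 'x': 7}

{'y': 6, 'z': 32, 'x': 7}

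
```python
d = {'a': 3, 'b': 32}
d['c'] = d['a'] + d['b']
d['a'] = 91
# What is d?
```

After line 1: d = {'a': 3, 'b': 32}
After line 2 (d['c'] = 3 + 32): d = {'a': 3, 'b': 32, 'c': 35}
After line 3: d = {'a': 91, 'b': 32, 'c': 35}

{'a': 91, 'b': 32, 'c': 35}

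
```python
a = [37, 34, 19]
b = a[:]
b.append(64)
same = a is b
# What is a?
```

After line 1: a = [37, 34, 19]
After line 2 (b = a[:] is a shallow copy, new object): a = [37, 34, 19], b = [37, 34, 19]
After line 3 (append only mutates b): a = [37, 34, 19], b = [37, 34, 19, 64]
After line 4 (same = a is b; different objects -> False): same = False

[37, 34, 19]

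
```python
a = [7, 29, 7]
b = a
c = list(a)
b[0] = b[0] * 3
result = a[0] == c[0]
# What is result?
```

After line 1: a = [7, 29, 7]
After line 2 (b = a, alias): a = [7, 29, 7], b = [7, 29, 7]
After line 3 (c = list(a) is a copy, new object): c = [7, 29, 7]
After line 4 (b[0] = 7 * 3 = 21; mutates shared a/b): a = b = [21, 29, 7], c = [7, 29, 7]
After line 5 (a[0] = 21, c[0] = 7; result = False)

False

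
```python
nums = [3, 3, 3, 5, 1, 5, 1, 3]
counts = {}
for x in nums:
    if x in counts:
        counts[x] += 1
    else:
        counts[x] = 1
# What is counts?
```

Initial: counts = {}, nums = [3, 3, 3, 5, 1, 5, 1, 3]
See 3: counts = {3: 1}
See 3: counts = {3: 2}
See 3: counts = {3: 3}
See 5: counts = {3: 3, 5: 1}
See 1: counts = {3: 3, 5: 1, 1: 1}
See 5: counts = {3: 3, 5: 2, 1: 1}
See 1: counts = {3: 3, 5: 2, 1: 2}
See 3: counts = {3: 4, 5: 2, 1: 2}

{3: 4, 5: 2, 1: 2}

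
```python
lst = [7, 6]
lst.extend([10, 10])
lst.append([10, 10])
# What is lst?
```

After line 1: lst = [7, 6]
After line 2 (extend unpacks [10, 10]): lst = [7, 6, 10, 10]
After line 3 (append adds [10, 10] as single element): lst = [7, 6, 10, 10, [10, 10]]

[7, 6, 10, 10, [10, 10]]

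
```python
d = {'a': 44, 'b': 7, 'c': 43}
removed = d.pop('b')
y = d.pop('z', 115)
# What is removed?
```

After line 1: d = {'a': 44, 'b': 7, 'c': 43}
After line 2 (pop 'b' returns 7): d = {'a': 44, 'c': 43}, removed = 7
After line 3 (pop 'z' missing, returns default 115): d = {'a': 44, 'c': 43}, y = 115

7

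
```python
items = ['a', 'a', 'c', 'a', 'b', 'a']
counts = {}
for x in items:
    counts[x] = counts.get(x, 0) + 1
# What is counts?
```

Initial: counts = {}, items = ['a', 'a', 'c', 'a', 'b', 'a']
See 'a': counts = {'a': 1}
See 'a': counts = {'a': 2}
See 'c': counts = {'a': 2, 'c': 1}
See 'a': counts = {'a': 3, 'c': 1}
See 'b': counts = {'a': 3, 'c': 1, 'b': 1}
See 'a': counts = {'a': 4, 'c': 1, 'b': 1}

{'a': 4, 'c': 1, 'b': 1}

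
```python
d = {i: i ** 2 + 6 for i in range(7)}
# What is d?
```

{0: 6, 1: 7, 2: 10, 3: 15, 4: 22, 5: 31, 6: 42}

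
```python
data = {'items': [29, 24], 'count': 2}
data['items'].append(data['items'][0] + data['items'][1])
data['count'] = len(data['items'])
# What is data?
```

After line 1: data = {'items': [29, 24], 'count': 2}
After line 2 (append 29 + 24 = 53): data = {'items': [29, 24, 53], 'count': 2}
After line 3 (count = len(items) = 3): data = {'items': [29, 24, 53], 'count': 3}

{'items': [29, 24, 53], 'count': 3}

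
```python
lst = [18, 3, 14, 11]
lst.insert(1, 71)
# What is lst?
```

[18, 71, 3, 14, 11]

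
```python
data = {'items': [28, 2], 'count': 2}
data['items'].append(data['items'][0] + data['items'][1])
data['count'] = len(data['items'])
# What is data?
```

After line 1: data = {'items': [28, 2], 'count': 2}
After line 2 (append 28 + 2 = 30): data = {'items': [28, 2, 30], 'count': 2}
After line 3 (count = len(items) = 3): data = {'items': [28, 2, 30], 'count': 3}

{'items': [28, 2, 30], 'count': 3}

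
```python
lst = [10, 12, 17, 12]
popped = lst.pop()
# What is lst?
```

[10, 12, 17]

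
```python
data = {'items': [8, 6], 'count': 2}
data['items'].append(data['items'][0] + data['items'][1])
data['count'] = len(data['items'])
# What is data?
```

After line 1: data = {'items': [8, 6], 'count': 2}
After line 2 (append 8 + 6 = 14): data = {'items': [8, 6, 14], 'count': 2}
After line 3 (count = len(items) = 3): data = {'items': [8, 6, 14], 'count': 3}

{'items': [8, 6, 14], 'count': 3}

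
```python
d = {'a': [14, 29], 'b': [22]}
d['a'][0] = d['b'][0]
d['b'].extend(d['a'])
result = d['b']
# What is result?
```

After line 1: d = {'a': [14, 29], 'b': [22]}
After line 2 (a[0] = b[0] = 22): d = {'a': [22, 29], 'b': [22]}
After line 3 (b.extend(a) appends [22, 29]): d = {'a': [22, 29], 'b': [22, 22, 29]}
After line 4: result = d['b'] = [22, 22, 29]

[22, 22, 29]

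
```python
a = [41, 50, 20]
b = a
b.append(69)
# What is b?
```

After line 1: a = [41, 50, 20]
After line 2 (b = a is an alias, same object): a = [41, 50, 20], b = [41, 50, 20]
After line 3 (b.append mutates the shared list): a = [41, 50, 20, 69], b = [41, 50, 20, 69]

[41, 50, 20, 69]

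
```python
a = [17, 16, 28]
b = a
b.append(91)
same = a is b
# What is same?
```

After line 1: a = [17, 16, 28]
After line 2 (b = a is an alias, same object): a = [17, 16, 28], b = [17, 16, 28]
After line 3 (b.append mutates the shared list): a = [17, 16, 28, 91], b = [17, 16, 28, 91]
After line 4 (same = a is b; same object -> True): same = True

True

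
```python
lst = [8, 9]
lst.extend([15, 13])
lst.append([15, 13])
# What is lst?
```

After line 1: lst = [8, 9]
After line 2 (extend unpacks [15, 13]): lst = [8, 9, 15, 13]
After line 3 (append adds [15, 13] as single element): lst = [8, 9, 15, 13, [15, 13]]

[8, 9, 15, 13, [15, 13]]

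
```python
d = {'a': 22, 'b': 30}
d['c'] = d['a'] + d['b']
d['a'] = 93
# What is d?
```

After line 1: d = {'a': 22, 'b': 30}
After line 2 (d['c'] = 22 + 30): d = {'a': 22, 'b': 30, 'c': 52}
After line 3: d = {'a': 93, 'b': 30, 'c': 52}

{'a': 93, 'b': 30, 'c': 52}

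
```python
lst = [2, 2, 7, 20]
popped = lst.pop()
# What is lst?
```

[2, 2, 7]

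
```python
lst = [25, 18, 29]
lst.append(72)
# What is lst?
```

[25, 18, 29, 72]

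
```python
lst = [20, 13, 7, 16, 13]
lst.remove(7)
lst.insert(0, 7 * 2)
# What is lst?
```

After line 1: lst = [20, 13, 7, 16, 13]
After line 2 (remove first 7): lst = [20, 13, 16, 13]
After line 3 (insert 14 at index 0): lst = [14, 20, 13, 16, 13]

[14, 20, 13, 16, 13]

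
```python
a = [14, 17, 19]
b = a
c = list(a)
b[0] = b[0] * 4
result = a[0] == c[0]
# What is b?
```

After line 1: a = [14, 17, 19]
After line 2 (b = a, alias): a = [14, 17, 19], b = [14, 17, 19]
After line 3 (c = list(a) is a copy, new object): c = [14, 17, 19]
After line 4 (b[0] = 14 * 4 = 56; mutates shared a/b): a = b = [56, 17, 19], c = [14, 17, 19]
After line 5 (a[0] = 56, c[0] = 14; result = False)

[56, 17, 19]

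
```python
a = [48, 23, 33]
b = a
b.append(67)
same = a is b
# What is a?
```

After line 1: a = [48, 23, 33]
After line 2 (b = a is an alias, same object): a = [48, 23, 33], b = [48, 23, 33]
After line 3 (b.append mutates the shared list): a = [48, 23, 33, 67], b = [48, 23, 33, 67]
After line 4 (same = a is b; same object -> True): same = True

[48, 23, 33, 67]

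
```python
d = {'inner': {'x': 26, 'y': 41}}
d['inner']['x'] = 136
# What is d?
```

After line 1: d = {'inner': {'x': 26, 'y': 41}}
After line 2 (inner x overwritten): d = {'inner': {'x': 136, 'y': 41}}

{'inner': {'x': 136, 'y': 41}}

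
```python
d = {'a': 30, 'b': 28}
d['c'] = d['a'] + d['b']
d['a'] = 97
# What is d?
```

After line 1: d = {'a': 30, 'b': 28}
After line 2 (d['c'] = 30 + 28): d = {'a': 30, 'b': 28, 'c': 58}
After line 3: d = {'a': 97, 'b': 28, 'c': 58}

{'a': 97, 'b': 28, 'c': 58}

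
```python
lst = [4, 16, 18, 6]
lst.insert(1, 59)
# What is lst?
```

[4, 59, 16, 18, 6]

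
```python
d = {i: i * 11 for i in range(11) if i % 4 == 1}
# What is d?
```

{1: 11, 5: 55, 9: 99}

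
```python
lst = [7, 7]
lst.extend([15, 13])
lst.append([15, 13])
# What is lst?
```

After line 1: lst = [7, 7]
After line 2 (extend unpacks [15, 13]): lst = [7, 7, 15, 13]
After line 3 (append adds [15, 13] as single element): lst = [7, 7, 15, 13, [15, 13]]

[7, 7, 15, 13, [15, 13]]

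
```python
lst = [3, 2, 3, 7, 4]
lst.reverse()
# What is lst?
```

[4, 7, 3, 2, 3]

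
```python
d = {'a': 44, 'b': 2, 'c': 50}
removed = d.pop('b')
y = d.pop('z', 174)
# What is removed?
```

After line 1: d = {'a': 44, 'b': 2, 'c': 50}
After line 2 (pop 'b' returns 2): d = {'a': 44, 'c': 50}, removed = 2
After line 3 (pop 'z' missing, returns default 174): d = {'a': 44, 'c': 50}, y = 174

2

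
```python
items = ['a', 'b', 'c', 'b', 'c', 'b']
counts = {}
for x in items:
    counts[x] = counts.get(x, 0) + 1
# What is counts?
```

Initial: counts = {}, items = ['a', 'b', 'c', 'b', 'c', 'b']
See 'a': counts = {'a': 1}
See 'b': counts = {'a': 1, 'b': 1}
See 'c': counts = {'a': 1, 'b': 1, 'c': 1}
See 'b': counts = {'a': 1, 'b': 2, 'c': 1}
See 'c': counts = {'a': 1, 'b': 2, 'c': 2}
See 'b': counts = {'a': 1, 'b': 3, 'c': 2}

{'a': 1, 'b': 3, 'c': 2}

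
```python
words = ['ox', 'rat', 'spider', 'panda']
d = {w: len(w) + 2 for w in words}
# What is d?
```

{'ox': 4, 'rat': 5, 'spider': 8, 'panda': 7}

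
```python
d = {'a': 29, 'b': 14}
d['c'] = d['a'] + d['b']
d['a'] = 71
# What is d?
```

After line 1: d = {'a': 29, 'b': 14}
After line 2 (d['c'] = 29 + 14): d = {'a': 29, 'b': 14, 'c': 43}
After line 3: d = {'a': 71, 'b': 14, 'c': 43}

{'a': 71, 'b': 14, 'c': 43}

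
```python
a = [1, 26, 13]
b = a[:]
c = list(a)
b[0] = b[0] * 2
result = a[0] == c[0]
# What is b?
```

After line 1: a = [1, 26, 13]
After line 2 (b = a[:], copy): a = [1, 26, 13], b = [1, 26, 13]
After line 3 (c = list(a) is a copy, new object): c = [1, 26, 13]
After line 4 (b[0] = 1 * 2 = 2; only b mutates (copy)): a = [1, 26, 13], b = [2, 26, 13], c = [1, 26, 13]
After line 5 (a[0] = 1, c[0] = 1; result = True)

[2, 26, 13]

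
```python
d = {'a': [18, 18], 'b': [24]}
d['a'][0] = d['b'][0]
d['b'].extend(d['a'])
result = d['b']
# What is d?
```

After line 1: d = {'a': [18, 18], 'b': [24]}
After line 2 (a[0] = b[0] = 24): d = {'a': [24, 18], 'b': [24]}
After line 3 (b.extend(a) appends [24, 18]): d = {'a': [24, 18], 'b': [24, 24, 18]}
After line 4: result = d['b'] = [24, 24, 18]

{'a': [24, 18], 'b': [24, 24, 18]}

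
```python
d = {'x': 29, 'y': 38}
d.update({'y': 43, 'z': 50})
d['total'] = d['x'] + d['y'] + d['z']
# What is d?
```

After line 1: d = {'x': 29, 'y': 38}
After line 2 (y overwritten, z added): d = {'x': 29, 'y': 43, 'z': 50}
After line 3 (total = 29 + 43 + 50 = 122): d = {'x': 29, 'y': 43, 'z': 50, 'total': 122}

{'x': 29, 'y': 43, 'z': 50, 'total': 122}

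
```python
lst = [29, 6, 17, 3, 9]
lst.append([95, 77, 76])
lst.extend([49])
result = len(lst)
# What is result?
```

After line 1: lst = [29, 6, 17, 3, 9]
After line 2 (append adds [95, 77, 76] as single element): lst = [29, 6, 17, 3, 9, [95, 77, 76]]
After line 3 (extend unpacks [49], adds 49): lst = [29, 6, 17, 3, 9, [95, 77, 76], 49]
After line 4: result = len(lst) = 7

7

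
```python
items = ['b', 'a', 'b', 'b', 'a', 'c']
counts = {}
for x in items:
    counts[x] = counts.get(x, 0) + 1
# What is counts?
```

Initial: counts = {}, items = ['b', 'a', 'b', 'b', 'a', 'c']
See 'b': counts = {'b': 1}
See 'a': counts = {'b': 1, 'a': 1}
See 'b': counts = {'b': 2, 'a': 1}
See 'b': counts = {'b': 3, 'a': 1}
See 'a': counts = {'b': 3, 'a': 2}
See 'c': counts = {'b': 3, 'a': 2, 'c': 1}

{'b': 3, 'a': 2, 'c': 1}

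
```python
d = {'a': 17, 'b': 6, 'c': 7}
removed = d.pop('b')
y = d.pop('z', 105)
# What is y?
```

After line 1: d = {'a': 17, 'b': 6, 'c': 7}
After line 2 (pop 'b' returns 6): d = {'a': 17, 'c': 7}, removed = 6
After line 3 (pop 'z' missing, returns default 105): d = {'a': 17, 'c': 7}, y = 105

105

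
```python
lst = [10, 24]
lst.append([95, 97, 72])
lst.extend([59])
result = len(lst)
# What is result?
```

After line 1: lst = [10, 24]
After line 2 (append adds [95, 97, 72] as single element): lst = [10, 24, [95, 97, 72]]
After line 3 (extend unpacks [59], adds 59): lst = [10, 24, [95, 97, 72], 59]
After line 4: result = len(lst) = 4

4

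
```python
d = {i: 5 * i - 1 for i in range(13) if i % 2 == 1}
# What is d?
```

{1: 4, 3: 14, 5: 24, 7: 34, 9: 44, 11: 54}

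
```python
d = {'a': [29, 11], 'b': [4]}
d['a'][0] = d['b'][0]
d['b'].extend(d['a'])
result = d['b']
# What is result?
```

After line 1: d = {'a': [29, 11], 'b': [4]}
After line 2 (a[0] = b[0] = 4): d = {'a': [4, 11], 'b': [4]}
After line 3 (b.extend(a) appends [4, 11]): d = {'a': [4, 11], 'b': [4, 4, 11]}
After line 4: result = d['b'] = [4, 4, 11]

[4, 4, 11]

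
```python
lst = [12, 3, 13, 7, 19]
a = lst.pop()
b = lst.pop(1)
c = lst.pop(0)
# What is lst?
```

After line 1: lst = [12, 3, 13, 7, 19]
After line 2 (pop() -> a = 19): lst = [12, 3, 13, 7]
After line 3 (pop(1) -> b = 3): lst = [12, 13, 7]
After line 4 (pop(0) -> c = 12): lst = [13, 7]

[13, 7]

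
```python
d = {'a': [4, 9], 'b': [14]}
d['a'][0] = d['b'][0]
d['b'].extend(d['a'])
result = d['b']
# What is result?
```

After line 1: d = {'a': [4, 9], 'b': [14]}
After line 2 (a[0] = b[0] = 14): d = {'a': [14, 9], 'b': [14]}
After line 3 (b.extend(a) appends [14, 9]): d = {'a': [14, 9], 'b': [14, 14, 9]}
After line 4: result = d['b'] = [14, 14, 9]

[14, 14, 9]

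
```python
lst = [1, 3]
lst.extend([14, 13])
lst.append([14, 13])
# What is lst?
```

After line 1: lst = [1, 3]
After line 2 (extend unpacks [14, 13]): lst = [1, 3, 14, 13]
After line 3 (append adds [14, 13] as single element): lst = [1, 3, 14, 13, [14, 13]]

[1, 3, 14, 13, [14, 13]]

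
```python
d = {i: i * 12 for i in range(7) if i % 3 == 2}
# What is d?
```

{2: 24, 5: 60}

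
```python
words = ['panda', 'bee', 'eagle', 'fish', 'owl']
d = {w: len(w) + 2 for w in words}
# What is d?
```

{'panda': 7, 'bee': 5, 'eagle': 7, 'fish': 6, 'owl': 5}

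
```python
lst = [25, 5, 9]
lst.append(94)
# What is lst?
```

[25, 5, 9, 94]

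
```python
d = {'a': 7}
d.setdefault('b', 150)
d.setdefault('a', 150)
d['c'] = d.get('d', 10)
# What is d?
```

After line 1: d = {'a': 7}
After line 2 (setdefault adds 'b'=150): d = {'a': 7, 'b': 150}
After line 3 (setdefault 'a' no-op, already exists): d = {'a': 7, 'b': 150}
After line 4 (get('d', 10) returns default since 'd' not in d): d = {'a': 7, 'b': 150, 'c': 10}

{'a': 7, 'b': 150, 'c': 10}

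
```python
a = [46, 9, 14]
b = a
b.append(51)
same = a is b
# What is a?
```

After line 1: a = [46, 9, 14]
After line 2 (b = a is an alias, same object): a = [46, 9, 14], b = [46, 9, 14]
After line 3 (b.append mutates the shared list): a = [46, 9, 14, 51], b = [46, 9, 14, 51]
After line 4 (same = a is b; same object -> True): same = True

[46, 9, 14, 51]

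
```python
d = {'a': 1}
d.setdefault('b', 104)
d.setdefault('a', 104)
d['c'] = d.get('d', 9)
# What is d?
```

After line 1: d = {'a': 1}
After line 2 (setdefault adds 'b'=104): d = {'a': 1, 'b': 104}
After line 3 (setdefault 'a' no-op, already exists): d = {'a': 1, 'b': 104}
After line 4 (get('d', 9) returns default since 'd' not in d): d = {'a': 1, 'b': 104, 'c': 9}

{'a': 1, 'b': 104, 'c': 9}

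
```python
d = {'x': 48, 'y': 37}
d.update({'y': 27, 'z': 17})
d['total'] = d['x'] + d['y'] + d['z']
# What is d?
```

After line 1: d = {'x': 48, 'y': 37}
After line 2 (y overwritten, z added): d = {'x': 48, 'y': 27, 'z': 17}
After line 3 (total = 48 + 27 + 17 = 92): d = {'x': 48, 'y': 27, 'z': 17, 'total': 92}

{'x': 48, 'y': 27, 'z': 17, 'total': 92}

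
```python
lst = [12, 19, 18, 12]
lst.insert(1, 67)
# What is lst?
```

[12, 67, 19, 18, 12]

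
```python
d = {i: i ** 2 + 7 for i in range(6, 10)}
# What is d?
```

{6: 43, 7: 56, 8: 71, 9: 88}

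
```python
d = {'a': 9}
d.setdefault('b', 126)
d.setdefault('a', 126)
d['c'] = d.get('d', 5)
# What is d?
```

After line 1: d = {'a': 9}
After line 2 (setdefault adds 'b'=126): d = {'a': 9, 'b': 126}
After line 3 (setdefault 'a' no-op, already exists): d = {'a': 9, 'b': 126}
After line 4 (get('d', 5) returns default since 'd' not in d): d = {'a': 9, 'b': 126, 'c': 5}

{'a': 9, 'b': 126, 'c': 5}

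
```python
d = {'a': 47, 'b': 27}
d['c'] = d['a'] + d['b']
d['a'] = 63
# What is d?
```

After line 1: d = {'a': 47, 'b': 27}
After line 2 (d['c'] = 47 + 27): d = {'a': 47, 'b': 27, 'c': 74}
After line 3: d = {'a': 63, 'b': 27, 'c': 74}

{'a': 63, 'b': 27, 'c': 74}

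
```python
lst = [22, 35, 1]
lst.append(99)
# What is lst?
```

[22, 35, 1, 99]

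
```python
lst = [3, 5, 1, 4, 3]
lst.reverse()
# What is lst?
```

[3, 4, 1, 5, 3]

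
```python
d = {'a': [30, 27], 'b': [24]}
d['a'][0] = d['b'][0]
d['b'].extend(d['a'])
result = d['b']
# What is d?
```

After line 1: d = {'a': [30, 27], 'b': [24]}
After line 2 (a[0] = b[0] = 24): d = {'a': [24, 27], 'b': [24]}
After line 3 (b.extend(a) appends [24, 27]): d = {'a': [24, 27], 'b': [24, 24, 27]}
After line 4: result = d['b'] = [24, 24, 27]

{'a': [24, 27], 'b': [24, 24, 27]}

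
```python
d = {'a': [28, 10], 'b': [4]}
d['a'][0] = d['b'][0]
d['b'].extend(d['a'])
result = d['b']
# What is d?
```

After line 1: d = {'a': [28, 10], 'b': [4]}
After line 2 (a[0] = b[0] = 4): d = {'a': [4, 10], 'b': [4]}
After line 3 (b.extend(a) appends [4, 10]): d = {'a': [4, 10], 'b': [4, 4, 10]}
After line 4: result = d['b'] = [4, 4, 10]

{'a': [4, 10], 'b': [4, 4, 10]}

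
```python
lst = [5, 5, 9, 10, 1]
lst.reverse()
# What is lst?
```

[1, 10, 9, 5, 5]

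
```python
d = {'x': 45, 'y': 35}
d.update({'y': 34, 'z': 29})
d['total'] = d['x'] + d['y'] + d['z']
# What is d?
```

After line 1: d = {'x': 45, 'y': 35}
After line 2 (y overwritten, z added): d = {'x': 45, 'y': 34, 'z': 29}
After line 3 (total = 45 + 34 + 29 = 108): d = {'x': 45, 'y': 34, 'z': 29, 'total': 108}

{'x': 45, 'y': 34, 'z': 29, 'total': 108}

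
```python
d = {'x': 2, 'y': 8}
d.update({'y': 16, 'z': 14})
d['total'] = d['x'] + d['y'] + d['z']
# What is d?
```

After line 1: d = {'x': 2, 'y': 8}
After line 2 (y overwritten, z added): d = {'x': 2, 'y': 16, 'z': 14}
After line 3 (total = 2 + 16 + 14 = 32): d = {'x': 2, 'y': 16, 'z': 14, 'total': 32}

{'x': 2, 'y': 16, 'z': 14, 'total': 32}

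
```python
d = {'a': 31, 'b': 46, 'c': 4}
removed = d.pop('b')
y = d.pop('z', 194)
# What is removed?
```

After line 1: d = {'a': 31, 'b': 46, 'c': 4}
After line 2 (pop 'b' returns 46): d = {'a': 31, 'c': 4}, removed = 46
After line 3 (pop 'z' missing, returns default 194): d = {'a': 31, 'c': 4}, y = 194

46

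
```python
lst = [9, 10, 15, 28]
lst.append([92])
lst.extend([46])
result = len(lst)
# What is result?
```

After line 1: lst = [9, 10, 15, 28]
After line 2 (append adds [92] as single element): lst = [9, 10, 15, 28, [92]]
After line 3 (extend unpacks [46], adds 46): lst = [9, 10, 15, 28, [92], 46]
After line 4: result = len(lst) = 6

6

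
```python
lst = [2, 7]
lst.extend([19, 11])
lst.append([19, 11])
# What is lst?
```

After line 1: lst = [2, 7]
After line 2 (extend unpacks [19, 11]): lst = [2, 7, 19, 11]
After line 3 (append adds [19, 11] as single element): lst = [2, 7, 19, 11, [19, 11]]

[2, 7, 19, 11, [19, 11]]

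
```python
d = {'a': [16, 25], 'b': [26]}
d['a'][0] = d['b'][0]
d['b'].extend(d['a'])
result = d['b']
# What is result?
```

After line 1: d = {'a': [16, 25], 'b': [26]}
After line 2 (a[0] = b[0] = 26): d = {'a': [26, 25], 'b': [26]}
After line 3 (b.extend(a) appends [26, 25]): d = {'a': [26, 25], 'b': [26, 26, 25]}
After line 4: result = d['b'] = [26, 26, 25]

[26, 26, 25]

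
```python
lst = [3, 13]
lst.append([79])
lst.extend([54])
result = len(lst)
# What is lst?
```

After line 1: lst = [3, 13]
After line 2 (append adds [79] as single element): lst = [3, 13, [79]]
After line 3 (extend unpacks [54], adds 54): lst = [3, 13, [79], 54]
After line 4: result = len(lst) = 4

[3, 13, [79], 54]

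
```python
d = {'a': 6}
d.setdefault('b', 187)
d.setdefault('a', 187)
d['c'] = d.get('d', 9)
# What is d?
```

After line 1: d = {'a': 6}
After line 2 (setdefault adds 'b'=187): d = {'a': 6, 'b': 187}
After line 3 (setdefault 'a' no-op, already exists): d = {'a': 6, 'b': 187}
After line 4 (get('d', 9) returns default since 'd' not in d): d = {'a': 6, 'b': 187, 'c': 9}

{'a': 6, 'b': 187, 'c': 9}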